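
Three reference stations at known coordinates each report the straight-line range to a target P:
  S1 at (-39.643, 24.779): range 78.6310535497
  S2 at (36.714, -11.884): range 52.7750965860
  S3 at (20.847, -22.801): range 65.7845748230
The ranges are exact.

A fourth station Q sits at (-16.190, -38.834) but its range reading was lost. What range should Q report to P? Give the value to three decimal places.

eq1: (x + 39.643)² + (y − 24.779)² = 78.6310535497²
eq2: (x − 36.714)² + (y + 11.884)² = 52.7750965860²
eq3: (x − 20.847)² + (y + 22.801)² = 65.7845748230²
eq1−eq3, eq1−eq2 (x²,y² cancel):
  120.980·x − 95.160·y = 624.149018
  152.714·x − 73.326·y = 2701.212725
det = 120.980·-73.326 − -95.160·152.714 = 5661.284760
x = (624.149018·-73.326 − -95.160·2701.212725) / 5661.284760 = 37.320336
y = (120.980·2701.212725 − 624.149018·152.714) / 5661.284760 = 40.887613
|P − Q| = √((37.320336 − -16.190)² + (40.887613 − -38.834)²) = 96.015060

96.015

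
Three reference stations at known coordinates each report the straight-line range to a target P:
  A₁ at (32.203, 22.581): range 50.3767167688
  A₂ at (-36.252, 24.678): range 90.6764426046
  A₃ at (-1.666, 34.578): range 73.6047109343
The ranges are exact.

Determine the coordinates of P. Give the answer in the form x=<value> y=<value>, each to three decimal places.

x=37.929 y=-27.469

eq1: (x − 32.203)² + (y − 22.581)² = 50.3767167688²
eq2: (x + 36.252)² + (y − 24.678)² = 90.6764426046²
eq3: (x + 1.666)² + (y − 34.578)² = 73.6047109343²
eq2−eq3, eq2−eq1 (x²,y² cancel):
  69.172·x + 19.800·y = 2079.766224
  136.910·x − 4.194·y = 5308.127233
det = 69.172·-4.194 − 19.800·136.910 = -3000.925368
x = (2079.766224·-4.194 − 19.800·5308.127233) / -3000.925368 = 37.929453
y = (69.172·5308.127233 − 2079.766224·136.910) / -3000.925368 = -27.469188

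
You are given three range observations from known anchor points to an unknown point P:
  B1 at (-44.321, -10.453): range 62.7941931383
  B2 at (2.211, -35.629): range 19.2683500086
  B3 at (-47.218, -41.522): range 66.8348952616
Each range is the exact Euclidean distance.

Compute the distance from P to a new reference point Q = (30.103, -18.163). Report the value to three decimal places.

eq1: (x + 44.321)² + (y + 10.453)² = 62.7941931383²
eq2: (x − 2.211)² + (y + 35.629)² = 19.2683500086²
eq3: (x + 47.218)² + (y + 41.522)² = 66.8348952616²
eq1−eq2, eq1−eq3 (x²,y² cancel):
  93.064·x − 50.352·y = 2772.539292
  -5.794·x − 62.138·y = 1356.207225
det = 93.064·-62.138 − -50.352·-5.794 = -6074.550320
x = (2772.539292·-62.138 − -50.352·1356.207225) / -6074.550320 = 17.119341
y = (93.064·1356.207225 − 2772.539292·-5.794) / -6074.550320 = -23.422007
|P − Q| = √((17.119341 − 30.103)² + (-23.422007 − -18.163)²) = 14.008303

14.008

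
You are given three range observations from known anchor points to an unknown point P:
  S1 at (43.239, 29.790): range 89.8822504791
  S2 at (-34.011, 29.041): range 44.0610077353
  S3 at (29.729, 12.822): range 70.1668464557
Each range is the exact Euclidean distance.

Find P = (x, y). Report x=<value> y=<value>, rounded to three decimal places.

eq1: (x − 43.239)² + (y − 29.790)² = 89.8822504791²
eq2: (x + 34.011)² + (y − 29.041)² = 44.0610077353²
eq3: (x − 29.729)² + (y − 12.822)² = 70.1668464557²
eq3−eq1, eq3−eq2 (x²,y² cancel):
  27.020·x + 33.936·y = -1446.594514
  -127.480·x + 32.438·y = 3933.924616
det = 27.020·32.438 − 33.936·-127.480 = 5202.636040
x = (-1446.594514·32.438 − 33.936·3933.924616) / 5202.636040 = -34.679785
y = (27.020·3933.924616 − -1446.594514·-127.480) / 5202.636040 = -15.014932

x=-34.680 y=-15.015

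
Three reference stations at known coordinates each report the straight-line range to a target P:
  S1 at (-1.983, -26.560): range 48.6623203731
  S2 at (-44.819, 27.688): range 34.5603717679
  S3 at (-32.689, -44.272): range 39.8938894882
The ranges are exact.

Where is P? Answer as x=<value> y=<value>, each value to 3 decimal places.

x=-46.467 y=-6.833

eq1: (x + 1.983)² + (y + 26.560)² = 48.6623203731²
eq2: (x + 44.819)² + (y − 27.688)² = 34.5603717679²
eq3: (x + 32.689)² + (y + 44.272)² = 39.8938894882²
eq1−eq3, eq1−eq2 (x²,y² cancel):
  -61.412·x − 35.424·y = 3095.713822
  -85.672·x + 108.496·y = 3239.604343
det = -61.412·108.496 − -35.424·-85.672 = -9697.801280
x = (3095.713822·108.496 − -35.424·3239.604343) / -9697.801280 = -46.467472
y = (-61.412·3239.604343 − 3095.713822·-85.672) / -9697.801280 = -6.833035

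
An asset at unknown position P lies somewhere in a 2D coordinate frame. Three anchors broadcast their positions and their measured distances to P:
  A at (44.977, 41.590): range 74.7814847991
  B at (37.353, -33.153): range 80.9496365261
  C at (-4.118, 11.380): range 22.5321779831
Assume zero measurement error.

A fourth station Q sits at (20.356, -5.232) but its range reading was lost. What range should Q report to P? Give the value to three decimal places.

51.448

eq1: (x − 44.977)² + (y − 41.590)² = 74.7814847991²
eq2: (x − 37.353)² + (y + 33.153)² = 80.9496365261²
eq3: (x + 4.118)² + (y − 11.380)² = 22.5321779831²
eq2−eq3, eq2−eq1 (x²,y² cancel):
  -82.942·x + 89.066·y = 3697.238915
  15.248·x + 149.486·y = 2218.863796
det = -82.942·149.486 − 89.066·15.248 = -13756.746180
x = (3697.238915·149.486 − 89.066·2218.863796) / -13756.746180 = -25.809892
y = (-82.942·2218.863796 − 3697.238915·15.248) / -13756.746180 = 17.475971
|P − Q| = √((-25.809892 − 20.356)² + (17.475971 − -5.232)²) = 51.448436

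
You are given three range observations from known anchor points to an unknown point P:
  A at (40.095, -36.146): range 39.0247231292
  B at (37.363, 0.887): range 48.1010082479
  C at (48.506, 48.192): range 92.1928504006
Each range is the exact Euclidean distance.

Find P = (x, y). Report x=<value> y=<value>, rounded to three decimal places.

eq1: (x − 40.095)² + (y + 36.146)² = 39.0247231292²
eq2: (x − 37.363)² + (y − 0.887)² = 48.1010082479²
eq3: (x − 48.506)² + (y − 48.192)² = 92.1928504006²
eq3−eq1, eq3−eq2 (x²,y² cancel):
  -16.822·x − 168.676·y = 5215.434091
  -22.286·x − 94.610·y = 2907.294309
det = -16.822·-94.610 − -168.676·-22.286 = -2167.583916
x = (5215.434091·-94.610 − -168.676·2907.294309) / -2167.583916 = 1.403150
y = (-16.822·2907.294309 − 5215.434091·-22.286) / -2167.583916 = -31.059771

x=1.403 y=-31.060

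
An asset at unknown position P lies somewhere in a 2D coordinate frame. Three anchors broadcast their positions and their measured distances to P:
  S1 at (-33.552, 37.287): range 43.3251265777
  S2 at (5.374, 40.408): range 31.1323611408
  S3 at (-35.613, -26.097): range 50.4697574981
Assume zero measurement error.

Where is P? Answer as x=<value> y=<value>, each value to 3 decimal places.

x=-0.096 y=9.760

eq1: (x + 33.552)² + (y − 37.287)² = 43.3251265777²
eq2: (x − 5.374)² + (y − 40.408)² = 31.1323611408²
eq3: (x + 35.613)² + (y + 26.097)² = 50.4697574981²
eq2−eq3, eq2−eq1 (x²,y² cancel):
  -81.974·x − 133.010·y = -1290.319674
  -77.852·x − 6.242·y = -53.471950
det = -81.974·-6.242 − -133.010·-77.852 = -9843.412812
x = (-1290.319674·-6.242 − -133.010·-53.471950) / -9843.412812 = -0.095685
y = (-81.974·-53.471950 − -1290.319674·-77.852) / -9843.412812 = 9.759893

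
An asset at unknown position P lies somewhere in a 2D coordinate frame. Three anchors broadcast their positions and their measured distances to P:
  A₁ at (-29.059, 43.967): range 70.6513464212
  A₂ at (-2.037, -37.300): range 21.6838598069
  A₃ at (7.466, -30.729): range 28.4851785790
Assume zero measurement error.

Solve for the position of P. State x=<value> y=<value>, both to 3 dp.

x=-20.654 y=-26.183

eq1: (x + 29.059)² + (y − 43.967)² = 70.6513464212²
eq2: (x + 2.037)² + (y + 37.300)² = 21.6838598069²
eq3: (x − 7.466)² + (y + 30.729)² = 28.4851785790²
eq1−eq2, eq1−eq3 (x²,y² cancel):
  54.044·x − 162.534·y = 3139.339774
  73.050·x − 149.392·y = 2402.697379
det = 54.044·-149.392 − -162.534·73.050 = 3799.367452
x = (3139.339774·-149.392 − -162.534·2402.697379) / 3799.367452 = -20.654025
y = (54.044·2402.697379 − 3139.339774·73.050) / 3799.367452 = -26.182620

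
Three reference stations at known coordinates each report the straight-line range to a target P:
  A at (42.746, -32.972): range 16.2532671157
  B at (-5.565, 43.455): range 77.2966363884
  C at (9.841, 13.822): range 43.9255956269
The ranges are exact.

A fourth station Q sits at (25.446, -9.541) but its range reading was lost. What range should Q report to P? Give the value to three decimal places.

eq1: (x − 42.746)² + (y + 32.972)² = 16.2532671157²
eq2: (x + 5.565)² + (y − 43.455)² = 77.2966363884²
eq3: (x − 9.841)² + (y − 13.822)² = 43.9255956269²
eq1−eq3, eq1−eq2 (x²,y² cancel):
  -65.810·x + 93.588·y = -4291.769594
  -96.622·x + 152.854·y = -6705.668355
det = -65.810·152.854 − 93.588·-96.622 = -1016.662004
x = (-4291.769594·152.854 − 93.588·-6705.668355) / -1016.662004 = 27.977892
y = (-65.810·-6705.668355 − -4291.769594·-96.622) / -1016.662004 = -26.184388
|P − Q| = √((27.977892 − 25.446)² + (-26.184388 − -9.541)²) = 16.834870

16.835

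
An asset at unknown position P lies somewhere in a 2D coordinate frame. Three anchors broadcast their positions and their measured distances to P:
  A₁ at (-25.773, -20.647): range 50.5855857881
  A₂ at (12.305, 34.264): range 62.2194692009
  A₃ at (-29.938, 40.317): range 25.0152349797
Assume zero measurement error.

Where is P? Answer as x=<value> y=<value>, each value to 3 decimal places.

eq1: (x + 25.773)² + (y + 20.647)² = 50.5855857881²
eq2: (x − 12.305)² + (y − 34.264)² = 62.2194692009²
eq3: (x + 29.938)² + (y − 40.317)² = 25.0152349797²
eq1−eq2, eq1−eq3 (x²,y² cancel):
  76.156·x + 109.822·y = -1077.472275
  -8.330·x + 121.928·y = 3364.337703
det = 76.156·121.928 − 109.822·-8.330 = 10200.366028
x = (-1077.472275·121.928 − 109.822·3364.337703) / 10200.366028 = -49.101408
y = (76.156·3364.337703 − -1077.472275·-8.330) / 10200.366028 = 24.238263

x=-49.101 y=24.238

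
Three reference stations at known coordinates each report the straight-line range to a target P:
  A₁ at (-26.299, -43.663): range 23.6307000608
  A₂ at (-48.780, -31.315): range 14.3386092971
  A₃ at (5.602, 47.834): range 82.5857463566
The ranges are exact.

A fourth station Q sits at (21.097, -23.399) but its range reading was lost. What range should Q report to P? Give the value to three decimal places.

eq1: (x + 26.299)² + (y + 43.663)² = 23.6307000608²
eq2: (x + 48.780)² + (y + 31.315)² = 14.3386092971²
eq3: (x − 5.602)² + (y − 47.834)² = 82.5857463566²
eq3−eq2, eq3−eq1 (x²,y² cancel):
  -108.764·x − 158.298·y = 7655.453450
  -63.802·x − 182.994·y = 6540.616526
det = -108.764·-182.994 − -158.298·-63.802 = 9803.430420
x = (7655.453450·-182.994 − -158.298·6540.616526) / 9803.430420 = -37.286492
y = (-108.764·6540.616526 − 7655.453450·-63.802) / 9803.430420 = -22.742078
|P − Q| = √((-37.286492 − 21.097)² + (-22.742078 − -23.399)²) = 58.387188

58.387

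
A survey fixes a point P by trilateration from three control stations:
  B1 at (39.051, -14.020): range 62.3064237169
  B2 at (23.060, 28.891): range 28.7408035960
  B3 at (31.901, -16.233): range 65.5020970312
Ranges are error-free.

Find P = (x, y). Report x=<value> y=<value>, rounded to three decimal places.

x=44.484 y=48.049

eq1: (x − 39.051)² + (y + 14.020)² = 62.3064237169²
eq2: (x − 23.060)² + (y − 28.891)² = 28.7408035960²
eq3: (x − 31.901)² + (y + 16.233)² = 65.5020970312²
eq3−eq1, eq3−eq2 (x²,y² cancel):
  14.300·x + 4.426·y = 848.791190
  -17.682·x + 90.248·y = 3549.760315
det = 14.300·90.248 − 4.426·-17.682 = 1368.806932
x = (848.791190·90.248 − 4.426·3549.760315) / 1368.806932 = 44.484337
y = (14.300·3549.760315 − 848.791190·-17.682) / 1368.806932 = 48.049069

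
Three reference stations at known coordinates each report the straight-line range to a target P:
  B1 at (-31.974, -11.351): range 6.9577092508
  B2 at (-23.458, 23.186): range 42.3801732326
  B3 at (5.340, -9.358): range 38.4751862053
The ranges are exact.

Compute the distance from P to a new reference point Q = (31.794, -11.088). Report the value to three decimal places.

eq1: (x + 31.974)² + (y + 11.351)² = 6.9577092508²
eq2: (x + 23.458)² + (y − 23.186)² = 42.3801732326²
eq3: (x − 5.340)² + (y + 9.358)² = 38.4751862053²
eq2−eq3, eq2−eq1 (x²,y² cancel):
  57.596·x − 65.088·y = -656.041466
  -17.032·x − 69.074·y = 1810.982882
det = 57.596·-69.074 − -65.088·-17.032 = -5086.964920
x = (-656.041466·-69.074 − -65.088·1810.982882) / -5086.964920 = -32.079769
y = (57.596·1810.982882 − -656.041466·-17.032) / -5086.964920 = -18.307905
|P − Q| = √((-32.079769 − 31.794)² + (-18.307905 − -11.088)²) = 64.280522

64.281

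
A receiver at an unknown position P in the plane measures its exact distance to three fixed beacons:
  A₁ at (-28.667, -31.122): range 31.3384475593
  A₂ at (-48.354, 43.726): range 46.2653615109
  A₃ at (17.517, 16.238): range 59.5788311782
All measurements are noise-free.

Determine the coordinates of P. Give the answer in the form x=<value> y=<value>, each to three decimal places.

eq1: (x + 28.667)² + (y + 31.122)² = 31.3384475593²
eq2: (x + 48.354)² + (y − 43.726)² = 46.2653615109²
eq3: (x − 17.517)² + (y − 16.238)² = 59.5788311782²
eq1−eq3, eq1−eq2 (x²,y² cancel):
  92.368·x + 94.720·y = -3787.396669
  -39.374·x + 149.696·y = 1301.311239
det = 92.368·149.696 − 94.720·-39.374 = 17556.625408
x = (-3787.396669·149.696 − 94.720·1301.311239) / 17556.625408 = -39.313838
y = (92.368·1301.311239 − -3787.396669·-39.374) / 17556.625408 = -1.647551

x=-39.314 y=-1.648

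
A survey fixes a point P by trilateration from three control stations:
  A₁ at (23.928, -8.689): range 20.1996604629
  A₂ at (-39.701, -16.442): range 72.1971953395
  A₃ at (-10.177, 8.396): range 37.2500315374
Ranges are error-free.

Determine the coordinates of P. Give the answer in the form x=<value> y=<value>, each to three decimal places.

x=26.961 y=11.282

eq1: (x − 23.928)² + (y + 8.689)² = 20.1996604629²
eq2: (x + 39.701)² + (y + 16.442)² = 72.1971953395²
eq3: (x + 10.177)² + (y − 8.396)² = 37.2500315374²
eq2−eq1, eq2−eq3 (x²,y² cancel):
  127.258·x + 15.506·y = 3605.947872
  59.048·x + 49.676·y = 2152.425545
det = 127.258·49.676 − 15.506·59.048 = 5406.070120
x = (3605.947872·49.676 − 15.506·2152.425545) / 5406.070120 = 26.961092
y = (127.258·2152.425545 − 3605.947872·59.048) / 5406.070120 = 11.281644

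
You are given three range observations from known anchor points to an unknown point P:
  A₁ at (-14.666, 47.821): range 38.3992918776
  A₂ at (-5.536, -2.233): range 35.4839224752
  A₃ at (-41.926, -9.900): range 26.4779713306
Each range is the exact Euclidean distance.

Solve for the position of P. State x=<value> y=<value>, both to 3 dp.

eq1: (x + 14.666)² + (y − 47.821)² = 38.3992918776²
eq2: (x + 5.536)² + (y + 2.233)² = 35.4839224752²
eq3: (x + 41.926)² + (y + 9.900)² = 26.4779713306²
eq3−eq1, eq3−eq2 (x²,y² cancel):
  54.520·x + 115.442·y = -127.282530
  72.780·x + 15.334·y = -2378.191679
det = 54.520·15.334 − 115.442·72.780 = -7565.859080
x = (-127.282530·15.334 − 115.442·-2378.191679) / -7565.859080 = -36.029148
y = (54.520·-2378.191679 − -127.282530·72.780) / -7565.859080 = 15.912983

x=-36.029 y=15.913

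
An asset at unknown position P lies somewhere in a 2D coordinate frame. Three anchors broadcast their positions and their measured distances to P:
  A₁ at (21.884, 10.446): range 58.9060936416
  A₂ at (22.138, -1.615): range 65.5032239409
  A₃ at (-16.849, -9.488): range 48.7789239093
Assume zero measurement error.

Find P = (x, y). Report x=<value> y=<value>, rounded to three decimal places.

x=-30.528 y=37.334

eq1: (x − 21.884)² + (y − 10.446)² = 58.9060936416²
eq2: (x − 22.138)² + (y + 1.615)² = 65.5032239409²
eq3: (x + 16.849)² + (y + 9.488)² = 48.7789239093²
eq2−eq1, eq2−eq3 (x²,y² cancel):
  -0.508·x + 24.122·y = 916.073582
  -77.974·x − 15.746·y = 1792.500605
det = -0.508·-15.746 − 24.122·-77.974 = 1888.887796
x = (916.073582·-15.746 − 24.122·1792.500605) / 1888.887796 = -30.527591
y = (-0.508·1792.500605 − 916.073582·-77.974) / 1888.887796 = 37.333785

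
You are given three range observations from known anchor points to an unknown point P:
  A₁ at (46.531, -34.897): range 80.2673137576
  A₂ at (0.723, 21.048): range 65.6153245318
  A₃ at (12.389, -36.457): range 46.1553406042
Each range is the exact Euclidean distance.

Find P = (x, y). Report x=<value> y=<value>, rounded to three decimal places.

x=-33.736 y=-34.790

eq1: (x − 46.531)² + (y + 34.897)² = 80.2673137576²
eq2: (x − 0.723)² + (y − 21.048)² = 65.6153245318²
eq3: (x − 12.389)² + (y + 36.457)² = 46.1553406042²
eq3−eq1, eq3−eq2 (x²,y² cancel):
  68.284·x + 3.120·y = -2412.191792
  -23.332·x + 115.010·y = -3214.114484
det = 68.284·115.010 − 3.120·-23.332 = 7926.138680
x = (-2412.191792·115.010 − 3.120·-3214.114484) / 7926.138680 = -33.736243
y = (68.284·-3214.114484 − -2412.191792·-23.332) / 7926.138680 = -34.790440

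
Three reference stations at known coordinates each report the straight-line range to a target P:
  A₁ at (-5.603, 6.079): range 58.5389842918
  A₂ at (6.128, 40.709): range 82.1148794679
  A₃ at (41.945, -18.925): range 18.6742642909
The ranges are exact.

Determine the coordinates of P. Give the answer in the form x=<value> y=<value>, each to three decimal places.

eq1: (x + 5.603)² + (y − 6.079)² = 58.5389842918²
eq2: (x − 6.128)² + (y − 40.709)² = 82.1148794679²
eq3: (x − 41.945)² + (y + 18.925)² = 18.6742642909²
eq2−eq3, eq2−eq1 (x²,y² cancel):
  71.634·x − 119.268·y = 6816.888868
  -23.462·x − 69.260·y = 1689.613533
det = 71.634·-69.260 − -119.268·-23.462 = -7759.636656
x = (6816.888868·-69.260 − -119.268·1689.613533) / -7759.636656 = 34.875460
y = (71.634·1689.613533 − 6816.888868·-23.462) / -7759.636656 = -36.209379

x=34.875 y=-36.209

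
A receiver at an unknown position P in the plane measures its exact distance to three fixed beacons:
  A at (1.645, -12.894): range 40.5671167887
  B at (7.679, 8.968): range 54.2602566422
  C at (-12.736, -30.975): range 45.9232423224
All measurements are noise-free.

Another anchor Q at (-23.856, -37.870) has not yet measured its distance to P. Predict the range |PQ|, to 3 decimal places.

eq1: (x − 1.645)² + (y + 12.894)² = 40.5671167887²
eq2: (x − 7.679)² + (y − 8.968)² = 54.2602566422²
eq3: (x + 12.736)² + (y + 30.975)² = 45.9232423224²
eq2−eq1, eq2−eq3 (x²,y² cancel):
  -12.068·x − 43.724·y = 1328.053682
  -40.830·x − 79.886·y = 1817.495521
det = -12.068·-79.886 − -43.724·-40.830 = -821.186672
x = (1328.053682·-79.886 − -43.724·1817.495521) / -821.186672 = 32.422253
y = (-12.068·1817.495521 − 1328.053682·-40.830) / -821.186672 = -39.322236
|P − Q| = √((32.422253 − -23.856)² + (-39.322236 − -37.870)²) = 56.296987

56.297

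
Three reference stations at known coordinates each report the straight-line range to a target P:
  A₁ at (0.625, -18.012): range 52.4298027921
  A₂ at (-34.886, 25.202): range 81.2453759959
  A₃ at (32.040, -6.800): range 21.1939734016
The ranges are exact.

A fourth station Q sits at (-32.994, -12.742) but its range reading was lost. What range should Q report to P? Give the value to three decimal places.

eq1: (x − 0.625)² + (y + 18.012)² = 52.4298027921²
eq2: (x + 34.886)² + (y − 25.202)² = 81.2453759959²
eq3: (x − 32.040)² + (y + 6.800)² = 21.1939734016²
eq3−eq1, eq3−eq2 (x²,y² cancel):
  -62.830·x − 22.424·y = -3047.678543
  -133.852·x + 64.004·y = -5372.254412
det = -62.830·64.004 − -22.424·-133.852 = -7022.868568
x = (-3047.678543·64.004 − -22.424·-5372.254412) / -7022.868568 = 44.929084
y = (-62.830·-5372.254412 − -3047.678543·-133.852) / -7022.868568 = 10.024269
|P − Q| = √((44.929084 − -32.994)² + (10.024269 − -12.742)²) = 81.180724

81.181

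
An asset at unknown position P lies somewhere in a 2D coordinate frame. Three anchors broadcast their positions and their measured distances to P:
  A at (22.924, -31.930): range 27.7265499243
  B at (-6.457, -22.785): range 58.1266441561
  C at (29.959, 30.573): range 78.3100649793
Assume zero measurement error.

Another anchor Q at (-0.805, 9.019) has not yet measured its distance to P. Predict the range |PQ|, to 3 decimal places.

eq1: (x − 22.924)² + (y + 31.930)² = 27.7265499243²
eq2: (x + 6.457)² + (y + 22.785)² = 58.1266441561²
eq3: (x − 29.959)² + (y − 30.573)² = 78.3100649793²
eq1−eq3, eq1−eq2 (x²,y² cancel):
  14.070·x + 125.006·y = -5076.489372
  -58.762·x + 18.290·y = -3594.130792
det = 14.070·18.290 − 125.006·-58.762 = 7602.942872
x = (-5076.489372·18.290 − 125.006·-3594.130792) / 7602.942872 = 46.881705
y = (14.070·-3594.130792 − -5076.489372·-58.762) / 7602.942872 = -45.886717
|P − Q| = √((46.881705 − -0.805)² + (-45.886717 − 9.019)²) = 72.723171

72.723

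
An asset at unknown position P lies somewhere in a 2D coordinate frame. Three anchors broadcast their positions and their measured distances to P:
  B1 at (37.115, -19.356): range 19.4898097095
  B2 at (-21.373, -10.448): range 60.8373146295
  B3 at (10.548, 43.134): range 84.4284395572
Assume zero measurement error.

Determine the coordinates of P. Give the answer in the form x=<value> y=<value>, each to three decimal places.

eq1: (x − 37.115)² + (y + 19.356)² = 19.4898097095²
eq2: (x + 21.373)² + (y + 10.448)² = 60.8373146295²
eq3: (x − 10.548)² + (y − 43.134)² = 84.4284395572²
eq3−eq1, eq3−eq2 (x²,y² cancel):
  53.134·x − 124.980·y = 6528.684425
  -63.842·x − 107.164·y = 2021.146128
det = 53.134·-107.164 − -124.980·-63.842 = -13673.025136
x = (6528.684425·-107.164 − -124.980·2021.146128) / -13673.025136 = 32.694820
y = (53.134·2021.146128 − 6528.684425·-63.842) / -13673.025136 = -38.337957

x=32.695 y=-38.338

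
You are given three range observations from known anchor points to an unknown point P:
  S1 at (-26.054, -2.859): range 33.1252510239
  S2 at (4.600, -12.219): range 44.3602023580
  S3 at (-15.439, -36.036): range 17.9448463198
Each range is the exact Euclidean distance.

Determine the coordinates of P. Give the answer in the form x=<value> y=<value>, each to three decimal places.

x=-33.363 y=-35.168

eq1: (x + 26.054)² + (y + 2.859)² = 33.1252510239²
eq2: (x − 4.600)² + (y + 12.219)² = 44.3602023580²
eq3: (x + 15.439)² + (y + 36.036)² = 17.9448463198²
eq2−eq1, eq2−eq3 (x²,y² cancel):
  -61.308·x + 18.720·y = 1387.066134
  -40.078·x − 47.634·y = 3012.302100
det = -61.308·-47.634 − 18.720·-40.078 = 3670.605432
x = (1387.066134·-47.634 − 18.720·3012.302100) / 3670.605432 = -33.362835
y = (-61.308·3012.302100 − 1387.066134·-40.078) / 3670.605432 = -35.167872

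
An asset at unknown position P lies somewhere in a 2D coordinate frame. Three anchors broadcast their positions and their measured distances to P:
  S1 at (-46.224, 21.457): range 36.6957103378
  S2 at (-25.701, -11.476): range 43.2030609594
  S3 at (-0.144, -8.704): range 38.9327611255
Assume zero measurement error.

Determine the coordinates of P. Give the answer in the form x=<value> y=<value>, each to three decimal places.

x=-10.288 y=28.884

eq1: (x + 46.224)² + (y − 21.457)² = 36.6957103378²
eq2: (x + 25.701)² + (y + 11.476)² = 43.2030609594²
eq3: (x + 0.144)² + (y + 8.704)² = 38.9327611255²
eq3−eq2, eq3−eq1 (x²,y² cancel):
  -51.114·x − 5.544·y = 365.715038
  -92.160·x + 60.322·y = 2690.465405
det = -51.114·60.322 − -5.544·-92.160 = -3594.233748
x = (365.715038·60.322 − -5.544·2690.465405) / -3594.233748 = -10.287757
y = (-51.114·2690.465405 − 365.715038·-92.160) / -3594.233748 = 28.884084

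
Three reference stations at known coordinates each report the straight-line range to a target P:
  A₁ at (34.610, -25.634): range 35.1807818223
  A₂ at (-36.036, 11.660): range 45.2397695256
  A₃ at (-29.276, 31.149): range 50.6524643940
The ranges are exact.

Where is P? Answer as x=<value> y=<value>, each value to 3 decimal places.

eq1: (x − 34.610)² + (y + 25.634)² = 35.1807818223²
eq2: (x + 36.036)² + (y − 11.660)² = 45.2397695256²
eq3: (x + 29.276)² + (y − 31.149)² = 50.6524643940²
eq3−eq2, eq3−eq1 (x²,y² cancel):
  -13.520·x − 38.978·y = 126.239921
  127.772·x − 113.566·y = 1355.594419
det = -13.520·-113.566 − -38.978·127.772 = 6515.709336
x = (126.239921·-113.566 − -38.978·1355.594419) / 6515.709336 = 5.909072
y = (-13.520·1355.594419 − 126.239921·127.772) / 6515.709336 = -5.288383

x=5.909 y=-5.288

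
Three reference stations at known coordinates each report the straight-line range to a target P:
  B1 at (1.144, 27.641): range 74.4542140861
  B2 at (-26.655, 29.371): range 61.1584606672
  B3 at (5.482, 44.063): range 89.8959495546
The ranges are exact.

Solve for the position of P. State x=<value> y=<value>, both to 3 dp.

eq1: (x − 1.144)² + (y − 27.641)² = 74.4542140861²
eq2: (x + 26.655)² + (y − 29.371)² = 61.1584606672²
eq3: (x − 5.482)² + (y − 44.063)² = 89.8959495546²
eq2−eq1, eq2−eq3 (x²,y² cancel):
  55.598·x − 3.460·y = -2610.883733
  64.274·x + 29.384·y = -3942.468808
det = 55.598·29.384 − -3.460·64.274 = 1856.079672
x = (-2610.883733·29.384 − -3.460·-3942.468808) / 1856.079672 = -48.682797
y = (55.598·-3942.468808 − -2610.883733·64.274) / 1856.079672 = -27.682777

x=-48.683 y=-27.683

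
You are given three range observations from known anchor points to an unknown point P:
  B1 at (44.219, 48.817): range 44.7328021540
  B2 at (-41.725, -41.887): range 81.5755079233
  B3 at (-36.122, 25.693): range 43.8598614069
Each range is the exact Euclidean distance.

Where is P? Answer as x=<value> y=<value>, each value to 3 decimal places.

x=7.658 y=23.043

eq1: (x − 44.219)² + (y − 48.817)² = 44.7328021540²
eq2: (x + 41.725)² + (y + 41.887)² = 81.5755079233²
eq3: (x + 36.122)² + (y − 25.693)² = 43.8598614069²
eq2−eq1, eq2−eq3 (x²,y² cancel):
  171.888·x + 181.408·y = 5496.462960
  11.206·x + 135.160·y = 3200.308789
det = 171.888·135.160 − 181.408·11.206 = 21199.524032
x = (5496.462960·135.160 − 181.408·3200.308789) / 21199.524032 = 7.657734
y = (171.888·3200.308789 − 5496.462960·11.206) / 21199.524032 = 23.043032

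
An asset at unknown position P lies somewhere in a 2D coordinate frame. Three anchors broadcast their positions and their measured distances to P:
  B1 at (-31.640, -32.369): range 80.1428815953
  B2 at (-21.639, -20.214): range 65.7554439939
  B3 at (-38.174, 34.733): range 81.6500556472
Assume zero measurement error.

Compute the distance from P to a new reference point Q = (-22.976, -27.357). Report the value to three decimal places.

eq1: (x + 31.640)² + (y + 32.369)² = 80.1428815953²
eq2: (x + 21.639)² + (y + 20.214)² = 65.7554439939²
eq3: (x + 38.174)² + (y − 34.733)² = 81.6500556472²
eq2−eq1, eq2−eq3 (x²,y² cancel):
  -20.002·x − 24.310·y = -927.113412
  -33.070·x + 109.894·y = -556.169724
det = -20.002·109.894 − -24.310·-33.070 = -3002.031488
x = (-927.113412·109.894 − -24.310·-556.169724) / -3002.031488 = 38.442197
y = (-20.002·-556.169724 − -927.113412·-33.070) / -3002.031488 = 6.507305
|P − Q| = √((38.442197 − -22.976)² + (6.507305 − -27.357)²) = 70.135484

70.135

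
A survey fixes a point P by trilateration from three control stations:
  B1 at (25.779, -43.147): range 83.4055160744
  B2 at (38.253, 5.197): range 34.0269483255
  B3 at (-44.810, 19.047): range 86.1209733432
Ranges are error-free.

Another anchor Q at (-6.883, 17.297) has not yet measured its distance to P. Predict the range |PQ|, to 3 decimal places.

eq1: (x − 25.779)² + (y + 43.147)² = 83.4055160744²
eq2: (x − 38.253)² + (y − 5.197)² = 34.0269483255²
eq3: (x + 44.810)² + (y − 19.047)² = 86.1209733432²
eq3−eq1, eq3−eq2 (x²,y² cancel):
  141.178·x − 124.388·y = 615.838079
  166.126·x − 27.700·y = 5378.565346
det = 141.178·-27.700 − -124.388·166.126 = 16753.450288
x = (615.838079·-27.700 − -124.388·5378.565346) / 16753.450288 = 38.915582
y = (141.178·5378.565346 − 615.838079·166.126) / 16753.450288 = 39.217497
|P − Q| = √((38.915582 − -6.883)² + (39.217497 − 17.297)²) = 50.774189

50.774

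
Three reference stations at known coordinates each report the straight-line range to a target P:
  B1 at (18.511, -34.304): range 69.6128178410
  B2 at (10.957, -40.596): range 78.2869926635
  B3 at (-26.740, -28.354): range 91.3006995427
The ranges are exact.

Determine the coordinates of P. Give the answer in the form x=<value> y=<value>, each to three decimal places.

x=42.641 y=30.993

eq1: (x − 18.511)² + (y + 34.304)² = 69.6128178410²
eq2: (x − 10.957)² + (y + 40.596)² = 78.2869926635²
eq3: (x + 26.740)² + (y + 28.354)² = 91.3006995427²
eq2−eq3, eq2−eq1 (x²,y² cancel):
  -75.394·x + 24.484·y = -2456.078666
  15.108·x + 12.584·y = 1034.239285
det = -75.394·12.584 − 24.484·15.108 = -1318.662368
x = (-2456.078666·12.584 − 24.484·1034.239285) / -1318.662368 = 42.641399
y = (-75.394·1034.239285 − -2456.078666·15.108) / -1318.662368 = 30.992770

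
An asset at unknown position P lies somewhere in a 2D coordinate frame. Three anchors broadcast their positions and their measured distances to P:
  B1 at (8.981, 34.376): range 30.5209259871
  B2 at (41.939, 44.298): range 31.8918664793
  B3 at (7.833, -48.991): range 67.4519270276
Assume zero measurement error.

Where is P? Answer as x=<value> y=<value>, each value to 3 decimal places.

x=31.768 y=14.071

eq1: (x − 8.981)² + (y − 34.376)² = 30.5209259871²
eq2: (x − 41.939)² + (y − 44.298)² = 31.8918664793²
eq3: (x − 7.833)² + (y + 48.991)² = 67.4519270276²
eq1−eq2, eq1−eq3 (x²,y² cancel):
  65.916·x + 19.844·y = 2373.260564
  -2.296·x − 166.734·y = -2419.129304
det = 65.916·-166.734 − 19.844·-2.296 = -10944.876520
x = (2373.260564·-166.734 − 19.844·-2419.129304) / -10944.876520 = 31.768109
y = (65.916·-2419.129304 − 2373.260564·-2.296) / -10944.876520 = 14.071453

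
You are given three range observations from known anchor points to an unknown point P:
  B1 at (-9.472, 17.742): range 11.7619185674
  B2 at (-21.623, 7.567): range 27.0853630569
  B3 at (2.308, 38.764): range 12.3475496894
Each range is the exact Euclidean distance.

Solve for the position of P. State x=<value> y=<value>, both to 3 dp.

eq1: (x + 9.472)² + (y − 17.742)² = 11.7619185674²
eq2: (x + 21.623)² + (y − 7.567)² = 27.0853630569²
eq3: (x − 2.308)² + (y − 38.764)² = 12.3475496894²
eq1−eq2, eq1−eq3 (x²,y² cancel):
  -24.302·x − 20.350·y = -474.957894
  23.560·x + 42.044·y = 1089.357957
det = -24.302·42.044 − -20.350·23.560 = -542.307288
x = (-474.957894·42.044 − -20.350·1089.357957) / -542.307288 = -4.055459
y = (-24.302·1089.357957 − -474.957894·23.560) / -542.307288 = 28.182489

x=-4.055 y=28.182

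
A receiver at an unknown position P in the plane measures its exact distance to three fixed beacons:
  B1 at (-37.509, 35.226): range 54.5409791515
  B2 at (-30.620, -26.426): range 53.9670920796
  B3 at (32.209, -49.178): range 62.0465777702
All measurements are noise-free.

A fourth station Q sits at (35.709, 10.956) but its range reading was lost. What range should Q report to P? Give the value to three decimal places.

eq1: (x + 37.509)² + (y − 35.226)² = 54.5409791515²
eq2: (x + 30.620)² + (y + 26.426)² = 53.9670920796²
eq3: (x − 32.209)² + (y + 49.178)² = 62.0465777702²
eq1−eq2, eq1−eq3 (x²,y² cancel):
  13.778·x − 123.304·y = -949.606902
  139.436·x − 168.808·y = -66.960198
det = 13.778·-168.808 − -123.304·139.436 = 14867.179920
x = (-949.606902·-168.808 − -123.304·-66.960198) / 14867.179920 = 10.226874
y = (13.778·-66.960198 − -949.606902·139.436) / 14867.179920 = 8.844099
|P − Q| = √((10.226874 − 35.709)² + (8.844099 − 10.956)²) = 25.569491

25.569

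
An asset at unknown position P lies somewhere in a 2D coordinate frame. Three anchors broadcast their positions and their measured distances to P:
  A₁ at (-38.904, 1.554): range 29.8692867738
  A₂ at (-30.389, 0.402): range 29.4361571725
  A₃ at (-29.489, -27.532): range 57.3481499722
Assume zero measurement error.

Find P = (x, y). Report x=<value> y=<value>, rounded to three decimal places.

eq1: (x + 38.904)² + (y − 1.554)² = 29.8692867738²
eq2: (x + 30.389)² + (y − 0.402)² = 29.4361571725²
eq3: (x + 29.489)² + (y + 27.532)² = 57.3481499722²
eq3−eq2, eq3−eq1 (x²,y² cancel):
  -1.800·x + 55.868·y = 1718.363736
  -18.830·x + 58.172·y = 2284.960000
det = -1.800·58.172 − 55.868·-18.830 = 947.284840
x = (1718.363736·58.172 − 55.868·2284.960000) / 947.284840 = -29.236708
y = (-1.800·2284.960000 − 1718.363736·-18.830) / 947.284840 = 29.815595

x=-29.237 y=29.816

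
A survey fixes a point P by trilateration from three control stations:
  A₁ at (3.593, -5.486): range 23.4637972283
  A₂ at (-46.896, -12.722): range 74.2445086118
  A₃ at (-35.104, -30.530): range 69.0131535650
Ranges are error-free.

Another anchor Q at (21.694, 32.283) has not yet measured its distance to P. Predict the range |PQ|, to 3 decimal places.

eq1: (x − 3.593)² + (y + 5.486)² = 23.4637972283²
eq2: (x + 46.896)² + (y + 12.722)² = 74.2445086118²
eq3: (x + 35.104)² + (y + 30.530)² = 69.0131535650²
eq2−eq3, eq2−eq1 (x²,y² cancel):
  23.584·x − 35.616·y = 552.719310
  100.978·x + 14.472·y = 2643.619024
det = 23.584·14.472 − -35.616·100.978 = 3937.740096
x = (552.719310·14.472 − -35.616·2643.619024) / 3937.740096 = 25.942314
y = (23.584·2643.619024 − 552.719310·100.978) / 3937.740096 = 1.659485
|P − Q| = √((25.942314 − 21.694)² + (1.659485 − 32.283)²) = 30.916789

30.917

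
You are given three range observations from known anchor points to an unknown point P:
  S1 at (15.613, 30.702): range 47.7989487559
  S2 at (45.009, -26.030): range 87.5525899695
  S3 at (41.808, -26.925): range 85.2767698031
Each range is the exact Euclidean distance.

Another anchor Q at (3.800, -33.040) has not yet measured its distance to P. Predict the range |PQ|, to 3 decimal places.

eq1: (x − 15.613)² + (y − 30.702)² = 47.7989487559²
eq2: (x − 45.009)² + (y + 26.030)² = 87.5525899695²
eq3: (x − 41.808)² + (y + 26.925)² = 85.2767698031²
eq2−eq1, eq2−eq3 (x²,y² cancel):
  -58.792·x + 113.464·y = 3863.724100
  -6.402·x − 1.790·y = 162.822050
det = -58.792·-1.790 − 113.464·-6.402 = 831.634208
x = (3863.724100·-1.790 − 113.464·162.822050) / 831.634208 = -30.530860
y = (-58.792·162.822050 − 3863.724100·-6.402) / 831.634208 = 18.232689
|P − Q| = √((-30.530860 − 3.800)² + (18.232689 − -33.040)²) = 61.704915

61.705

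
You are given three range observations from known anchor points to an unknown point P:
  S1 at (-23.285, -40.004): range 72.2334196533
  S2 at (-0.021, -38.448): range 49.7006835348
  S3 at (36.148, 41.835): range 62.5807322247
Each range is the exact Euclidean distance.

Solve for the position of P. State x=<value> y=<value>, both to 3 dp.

eq1: (x + 23.285)² + (y + 40.004)² = 72.2334196533²
eq2: (x + 0.021)² + (y + 38.448)² = 49.7006835348²
eq3: (x − 36.148)² + (y − 41.835)² = 62.5807322247²
eq3−eq2, eq3−eq1 (x²,y² cancel):
  -72.338·x − 160.566·y = -132.405882
  -118.866·x − 163.678·y = -2215.652757
det = -72.338·-163.678 − -160.566·-118.866 = -7245.698992
x = (-132.405882·-163.678 − -160.566·-2215.652757) / -7245.698992 = 46.108260
y = (-72.338·-2215.652757 − -132.405882·-118.866) / -7245.698992 = -19.948018

x=46.108 y=-19.948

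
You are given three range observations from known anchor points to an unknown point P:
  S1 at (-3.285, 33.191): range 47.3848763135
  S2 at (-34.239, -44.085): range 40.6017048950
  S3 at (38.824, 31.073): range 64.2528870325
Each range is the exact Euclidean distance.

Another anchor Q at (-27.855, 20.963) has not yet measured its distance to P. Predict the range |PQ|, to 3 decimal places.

40.802

eq1: (x + 3.285)² + (y − 33.191)² = 47.3848763135²
eq2: (x + 34.239)² + (y + 44.085)² = 40.6017048950²
eq3: (x − 38.824)² + (y − 31.073)² = 64.2528870325²
eq2−eq1, eq2−eq3 (x²,y² cancel):
  61.908·x + 154.552·y = -2600.190703
  146.126·x + 150.316·y = -3122.897093
det = 61.908·150.316 − 154.552·146.126 = -13278.302624
x = (-2600.190703·150.316 − 154.552·-3122.897093) / -13278.302624 = -6.913514
y = (61.908·-3122.897093 − -2600.190703·146.126) / -13278.302624 = -14.054745
|P − Q| = √((-6.913514 − -27.855)² + (-14.054745 − 20.963)²) = 40.801817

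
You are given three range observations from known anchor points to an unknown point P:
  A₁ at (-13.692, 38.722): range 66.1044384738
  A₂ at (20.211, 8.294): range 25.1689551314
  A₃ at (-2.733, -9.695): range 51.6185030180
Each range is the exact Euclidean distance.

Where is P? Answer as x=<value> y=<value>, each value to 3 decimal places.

eq1: (x + 13.692)² + (y − 38.722)² = 66.1044384738²
eq2: (x − 20.211)² + (y − 8.294)² = 25.1689551314²
eq3: (x + 2.733)² + (y + 9.695)² = 51.6185030180²
eq2−eq3, eq2−eq1 (x²,y² cancel):
  -45.888·x − 35.978·y = -2406.806194
  -67.806·x + 60.856·y = -2526.731293
det = -45.888·60.856 − -35.978·-67.806 = -5232.084396
x = (-2406.806194·60.856 − -35.978·-2526.731293) / -5232.084396 = 45.369172
y = (-45.888·-2526.731293 − -2406.806194·-67.806) / -5232.084396 = 9.030675

x=45.369 y=9.031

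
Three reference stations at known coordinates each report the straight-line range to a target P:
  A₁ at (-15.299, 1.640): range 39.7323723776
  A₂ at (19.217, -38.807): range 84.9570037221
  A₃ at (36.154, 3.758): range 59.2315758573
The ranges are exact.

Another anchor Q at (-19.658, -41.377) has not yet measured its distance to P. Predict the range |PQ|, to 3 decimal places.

82.957

eq1: (x + 15.299)² + (y − 1.640)² = 39.7323723776²
eq2: (x − 19.217)² + (y + 38.807)² = 84.9570037221²
eq3: (x − 36.154)² + (y − 3.758)² = 59.2315758573²
eq2−eq1, eq2−eq3 (x²,y² cancel):
  -69.032·x + 80.894·y = 4000.503730
  33.874·x + 85.130·y = 3155.270845
det = -69.032·85.130 − 80.894·33.874 = -8616.897516
x = (4000.503730·85.130 − 80.894·3155.270845) / -8616.897516 = -9.901522
y = (-69.032·3155.270845 − 4000.503730·33.874) / -8616.897516 = 41.004053
|P − Q| = √((-9.901522 − -19.658)² + (41.004053 − -41.377)²) = 82.956776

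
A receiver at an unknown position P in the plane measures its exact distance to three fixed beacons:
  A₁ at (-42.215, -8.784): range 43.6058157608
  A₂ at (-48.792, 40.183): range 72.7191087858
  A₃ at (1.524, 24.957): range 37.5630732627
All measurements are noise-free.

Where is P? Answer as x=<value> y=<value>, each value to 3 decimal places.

eq1: (x + 42.215)² + (y + 8.784)² = 43.6058157608²
eq2: (x + 48.792)² + (y − 40.183)² = 72.7191087858²
eq3: (x − 1.524)² + (y − 24.957)² = 37.5630732627²
eq3−eq2, eq3−eq1 (x²,y² cancel):
  -100.632·x + 30.452·y = -506.925982
  -87.478·x − 67.482·y = 743.607761
det = -100.632·-67.482 − 30.452·-87.478 = 9454.728680
x = (-506.925982·-67.482 − 30.452·743.607761) / 9454.728680 = 1.223095
y = (-100.632·743.607761 − -506.925982·-87.478) / 9454.728680 = -12.604868

x=1.223 y=-12.605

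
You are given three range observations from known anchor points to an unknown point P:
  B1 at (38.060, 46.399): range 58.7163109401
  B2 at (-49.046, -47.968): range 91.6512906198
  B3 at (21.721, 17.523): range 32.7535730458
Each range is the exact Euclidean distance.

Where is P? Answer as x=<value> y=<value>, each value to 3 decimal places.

x=35.361 y=-12.255

eq1: (x − 38.060)² + (y − 46.399)² = 58.7163109401²
eq2: (x + 49.046)² + (y + 47.968)² = 91.6512906198²
eq3: (x − 21.721)² + (y − 17.523)² = 32.7535730458²
eq2−eq3, eq2−eq1 (x²,y² cancel):
  141.534·x + 130.982·y = 3399.580755
  174.212·x + 188.734·y = 3847.345563
det = 141.534·188.734 − 130.982·174.212 = 3893.641772
x = (3399.580755·188.734 − 130.982·3847.345563) / 3893.641772 = 35.361100
y = (141.534·3847.345563 − 3399.580755·174.212) / 3893.641772 = -12.255251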